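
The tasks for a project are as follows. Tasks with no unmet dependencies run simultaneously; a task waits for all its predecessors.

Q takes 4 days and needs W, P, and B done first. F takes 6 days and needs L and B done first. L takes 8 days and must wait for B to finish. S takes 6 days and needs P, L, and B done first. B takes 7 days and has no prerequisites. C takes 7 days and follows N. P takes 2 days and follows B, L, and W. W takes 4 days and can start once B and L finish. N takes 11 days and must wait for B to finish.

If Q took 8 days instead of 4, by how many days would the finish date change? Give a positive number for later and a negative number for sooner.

Critical path before the change: B→L→W→P→S = 7+8+4+2+6 = 27 giving 27 days.
The longest path through Q is only 25 days, so Q has float 2.
New critical path: B→L→W→P→Q = 7+8+4+2+8 = 29 ⇒ 29 days.
Change in finish: 29 − 27 = +2 days.

2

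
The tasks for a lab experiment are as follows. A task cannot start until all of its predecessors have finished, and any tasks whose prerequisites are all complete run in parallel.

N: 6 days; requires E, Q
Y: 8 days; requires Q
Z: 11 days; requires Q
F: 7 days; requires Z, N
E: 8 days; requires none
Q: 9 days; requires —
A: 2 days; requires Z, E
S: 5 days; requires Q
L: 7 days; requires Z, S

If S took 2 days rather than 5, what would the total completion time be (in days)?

Baseline: Q→Z→F = 9+11+7 = 27 → 27 days.
S is off the critical path — its longest chain is 21 days, giving 6 of slack.
No other chain overtakes it, so the finish is 27 days.

27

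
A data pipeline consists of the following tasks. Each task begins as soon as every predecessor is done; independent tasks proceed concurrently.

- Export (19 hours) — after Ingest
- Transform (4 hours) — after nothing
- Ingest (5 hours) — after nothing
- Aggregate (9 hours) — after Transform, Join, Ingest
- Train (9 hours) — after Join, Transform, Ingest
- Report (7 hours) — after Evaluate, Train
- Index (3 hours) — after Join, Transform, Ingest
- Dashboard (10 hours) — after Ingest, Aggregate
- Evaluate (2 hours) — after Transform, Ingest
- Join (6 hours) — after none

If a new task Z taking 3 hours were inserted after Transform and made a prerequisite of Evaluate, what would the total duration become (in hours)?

Originally the project takes 25 hours.
With Z inserted, Evaluate now waits for max(Transform, Ingest, Z).
New critical path: Join→Aggregate→Dashboard = 6+9+10 = 25 ⇒ 25 hours.

25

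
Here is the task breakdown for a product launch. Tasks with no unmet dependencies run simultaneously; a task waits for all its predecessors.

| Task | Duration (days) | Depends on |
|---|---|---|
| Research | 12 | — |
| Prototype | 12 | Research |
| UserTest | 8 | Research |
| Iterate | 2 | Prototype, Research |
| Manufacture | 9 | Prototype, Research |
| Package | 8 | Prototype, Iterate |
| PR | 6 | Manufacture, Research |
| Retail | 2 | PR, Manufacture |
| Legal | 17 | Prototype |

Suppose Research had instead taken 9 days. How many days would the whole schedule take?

38

Critical path before the change: Research→Prototype→Manufacture→PR→Retail = 12+12+9+6+2 = 41 giving 41 days.
Since Research is critical, the -3 change carries straight to that chain (now 38 days).
No other chain overtakes it, so the finish is 38 days.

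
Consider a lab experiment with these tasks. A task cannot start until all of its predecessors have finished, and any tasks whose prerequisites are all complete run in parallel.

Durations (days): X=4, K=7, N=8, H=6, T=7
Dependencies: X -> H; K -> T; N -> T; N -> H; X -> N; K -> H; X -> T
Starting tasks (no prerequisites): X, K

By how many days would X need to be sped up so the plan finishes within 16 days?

3

Current finish: 19 days; target: 16.
X is on every critical path, so each day cut from X cuts the finish by one (this holds down to a finish of 16).
Need 19 − 16 = 3 days off X → X becomes 1 day, finish becomes 16.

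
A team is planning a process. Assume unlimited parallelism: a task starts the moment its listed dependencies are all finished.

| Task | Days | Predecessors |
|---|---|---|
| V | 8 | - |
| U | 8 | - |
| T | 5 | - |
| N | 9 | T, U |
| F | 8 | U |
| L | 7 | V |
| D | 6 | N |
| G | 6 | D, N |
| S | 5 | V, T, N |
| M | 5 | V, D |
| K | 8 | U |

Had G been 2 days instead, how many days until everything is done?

28

Baseline: U→N→D→G = 8+9+6+6 = 29 → 29 days.
G is on the critical path; changing it to 2 makes that path 25 days.
New critical path: U→N→D→M = 8+9+6+5 = 28 ⇒ 28 days.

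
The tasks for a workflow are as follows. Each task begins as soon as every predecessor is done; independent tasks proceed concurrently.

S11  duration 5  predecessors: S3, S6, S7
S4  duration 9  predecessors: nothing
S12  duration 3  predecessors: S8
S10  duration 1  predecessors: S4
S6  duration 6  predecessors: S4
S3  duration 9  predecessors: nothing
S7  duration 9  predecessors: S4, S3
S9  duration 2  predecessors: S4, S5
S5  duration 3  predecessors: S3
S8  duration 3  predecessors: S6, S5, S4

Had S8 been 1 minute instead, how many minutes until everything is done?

Critical path before the change: S3→S7→S11 = 9+9+5 = 23 giving 23 minutes.
S8 is off the critical path — its longest chain is 21 minutes, giving 2 of slack.
That remains the longest chain; total 23 minutes.

23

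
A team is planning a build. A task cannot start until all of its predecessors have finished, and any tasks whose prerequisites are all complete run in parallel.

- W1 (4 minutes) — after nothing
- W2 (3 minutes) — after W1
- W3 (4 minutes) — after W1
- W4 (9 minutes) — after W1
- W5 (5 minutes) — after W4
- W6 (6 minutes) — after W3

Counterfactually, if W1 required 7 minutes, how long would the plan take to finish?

21

Actual critical path: W1→W4→W5 = 4+9+5 = 18 ⇒ 18 minutes.
Since W1 is critical, the +3 change carries straight to that chain (now 21 minutes).
The critical path is still W1→W4→W5; finish is now 21 minutes.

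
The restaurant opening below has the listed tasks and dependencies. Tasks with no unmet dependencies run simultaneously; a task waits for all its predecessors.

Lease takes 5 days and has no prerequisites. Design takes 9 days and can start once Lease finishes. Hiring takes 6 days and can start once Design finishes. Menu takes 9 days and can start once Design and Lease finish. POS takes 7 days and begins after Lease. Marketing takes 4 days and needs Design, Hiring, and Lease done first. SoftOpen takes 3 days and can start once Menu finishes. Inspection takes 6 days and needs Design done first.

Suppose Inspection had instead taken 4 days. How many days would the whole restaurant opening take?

Actual critical path: Lease→Design→Menu→SoftOpen = 5+9+9+3 = 26 ⇒ 26 days.
The longest path through Inspection is only 20 days, so Inspection has float 6.
The critical path is still Lease→Design→Menu→SoftOpen; finish is now 26 days.

26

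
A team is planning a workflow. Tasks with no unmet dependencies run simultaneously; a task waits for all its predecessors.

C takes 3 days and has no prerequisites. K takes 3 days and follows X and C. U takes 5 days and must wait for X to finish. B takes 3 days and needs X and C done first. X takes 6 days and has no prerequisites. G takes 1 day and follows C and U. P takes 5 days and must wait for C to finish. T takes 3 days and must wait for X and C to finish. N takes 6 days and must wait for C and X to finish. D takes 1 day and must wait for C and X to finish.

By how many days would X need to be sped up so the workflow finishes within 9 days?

Current finish: 12 days; target: 9.
X is on every critical path, so each day cut from X cuts the finish by one (this holds down to a finish of 9).
Need 12 − 9 = 3 days off X → X becomes 3 days, finish becomes 9.

3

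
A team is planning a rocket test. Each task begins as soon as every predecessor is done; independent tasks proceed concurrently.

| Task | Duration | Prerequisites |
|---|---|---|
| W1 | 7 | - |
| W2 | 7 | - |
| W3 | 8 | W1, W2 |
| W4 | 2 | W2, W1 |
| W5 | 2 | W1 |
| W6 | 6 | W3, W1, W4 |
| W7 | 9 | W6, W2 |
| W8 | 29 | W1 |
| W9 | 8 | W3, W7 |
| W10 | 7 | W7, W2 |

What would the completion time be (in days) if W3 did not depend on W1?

Before: longest chain W1→W3→W6→W7→W9 = 7+8+6+9+8 = 38, finish 38.
Dropping W1→W3 doesn't change W3's earliest start (7); another predecessor still binds.
The longest chain is now W2→W3→W6→W7→W9 = 7+8+6+9+8 = 38, so the job takes 38 days.

38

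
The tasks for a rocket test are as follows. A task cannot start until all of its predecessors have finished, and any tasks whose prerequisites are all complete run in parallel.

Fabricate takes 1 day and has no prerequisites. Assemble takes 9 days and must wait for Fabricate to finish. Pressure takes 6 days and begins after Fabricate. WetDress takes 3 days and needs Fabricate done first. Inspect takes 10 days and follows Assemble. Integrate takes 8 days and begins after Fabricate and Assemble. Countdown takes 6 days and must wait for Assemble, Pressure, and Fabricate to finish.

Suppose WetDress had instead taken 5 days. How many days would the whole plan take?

Critical path before the change: Fabricate→Assemble→Inspect = 1+9+10 = 20 giving 20 days.
The longest path through WetDress is only 4 days, so WetDress has float 16.
That remains the longest chain; total 20 days.

20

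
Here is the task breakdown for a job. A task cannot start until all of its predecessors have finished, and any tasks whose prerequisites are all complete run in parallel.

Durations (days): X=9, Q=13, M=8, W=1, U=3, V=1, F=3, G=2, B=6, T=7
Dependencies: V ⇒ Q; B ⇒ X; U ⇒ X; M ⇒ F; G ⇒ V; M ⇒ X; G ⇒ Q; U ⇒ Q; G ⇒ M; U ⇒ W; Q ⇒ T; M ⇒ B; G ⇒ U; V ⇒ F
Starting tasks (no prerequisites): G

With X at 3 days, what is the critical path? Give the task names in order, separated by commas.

Critical path before the change: G→M→B→X = 2+8+6+9 = 25 giving 25 days.
X is on the critical path; changing it to 3 makes that path 19 days.
New critical path: G→U→Q→T = 2+3+13+7 = 25 ⇒ 25 days.

G, U, Q, T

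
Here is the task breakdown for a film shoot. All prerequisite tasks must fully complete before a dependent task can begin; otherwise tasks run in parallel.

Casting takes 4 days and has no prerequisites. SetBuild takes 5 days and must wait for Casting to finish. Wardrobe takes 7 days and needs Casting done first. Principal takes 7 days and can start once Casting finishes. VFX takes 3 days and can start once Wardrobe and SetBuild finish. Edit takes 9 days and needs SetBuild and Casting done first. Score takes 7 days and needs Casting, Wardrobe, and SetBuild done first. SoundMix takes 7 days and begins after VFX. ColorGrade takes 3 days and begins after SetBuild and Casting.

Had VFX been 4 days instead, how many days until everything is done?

22

Critical path before the change: Casting→Wardrobe→VFX→SoundMix = 4+7+3+7 = 21 giving 21 days.
Since VFX is critical, the +1 change carries straight to that chain (now 22 days).
No other chain overtakes it, so the finish is 22 days.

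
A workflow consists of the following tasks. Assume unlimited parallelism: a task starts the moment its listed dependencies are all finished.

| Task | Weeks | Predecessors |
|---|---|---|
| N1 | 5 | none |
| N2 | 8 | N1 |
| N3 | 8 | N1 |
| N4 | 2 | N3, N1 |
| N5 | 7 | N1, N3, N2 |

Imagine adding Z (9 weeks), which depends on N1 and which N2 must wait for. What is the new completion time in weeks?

29

Originally the plan takes 20 weeks.
With Z inserted, N2 now waits for max(N1, Z).
New critical path: N1→Z→N2→N5 = 5+9+8+7 = 29 ⇒ 29 weeks.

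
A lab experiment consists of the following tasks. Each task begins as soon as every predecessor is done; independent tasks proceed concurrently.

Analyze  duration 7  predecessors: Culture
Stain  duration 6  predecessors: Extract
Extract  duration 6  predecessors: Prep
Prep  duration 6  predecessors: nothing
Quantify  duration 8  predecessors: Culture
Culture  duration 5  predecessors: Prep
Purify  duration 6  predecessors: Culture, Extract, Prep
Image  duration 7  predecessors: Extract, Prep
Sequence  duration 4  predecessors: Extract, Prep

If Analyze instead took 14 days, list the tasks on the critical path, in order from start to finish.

Prep, Culture, Analyze

The binding path is Prep→Culture→Quantify = 6+5+8 = 19; finish at 19 days.
The longest path through Analyze is only 18 days, so Analyze has float 1.
The binding chain switches to Prep→Culture→Analyze = 6+5+14 = 25; finish 25 days.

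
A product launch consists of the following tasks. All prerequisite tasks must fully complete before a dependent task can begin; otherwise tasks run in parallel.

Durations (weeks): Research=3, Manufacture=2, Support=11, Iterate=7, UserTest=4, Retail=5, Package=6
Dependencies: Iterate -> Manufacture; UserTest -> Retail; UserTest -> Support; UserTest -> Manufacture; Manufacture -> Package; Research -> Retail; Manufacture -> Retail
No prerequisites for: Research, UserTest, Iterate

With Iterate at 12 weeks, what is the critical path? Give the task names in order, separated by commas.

Iterate, Manufacture, Package

Baseline: Iterate→Manufacture→Package = 7+2+6 = 15 → 15 weeks.
Iterate is on the critical path; changing it to 12 makes that path 20 weeks.
No other chain overtakes it, so the finish is 20 weeks.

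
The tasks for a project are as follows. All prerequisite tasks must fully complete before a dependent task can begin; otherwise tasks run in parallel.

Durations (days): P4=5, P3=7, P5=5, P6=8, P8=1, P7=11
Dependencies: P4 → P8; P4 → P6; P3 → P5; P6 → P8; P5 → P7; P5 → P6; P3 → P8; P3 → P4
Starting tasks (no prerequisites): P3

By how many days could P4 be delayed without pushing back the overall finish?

P3→P5→P7 = 7+5+11 = 23 sets the makespan at 23 days.
P4 finishes as early as 12 and must finish by 14.
Float = 23 − 21 = 2.

2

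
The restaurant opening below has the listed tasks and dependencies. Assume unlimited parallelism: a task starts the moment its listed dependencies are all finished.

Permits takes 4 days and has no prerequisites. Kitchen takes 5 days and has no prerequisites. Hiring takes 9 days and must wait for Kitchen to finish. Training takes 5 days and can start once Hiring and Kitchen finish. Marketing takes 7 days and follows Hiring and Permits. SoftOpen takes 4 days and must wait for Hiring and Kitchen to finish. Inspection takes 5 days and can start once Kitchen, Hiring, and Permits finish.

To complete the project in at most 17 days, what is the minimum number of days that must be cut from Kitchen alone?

4

Current finish: 21 days; target: 17.
Kitchen is on every critical path, so each day cut from Kitchen cuts the finish by one (this holds down to a finish of 17).
Need 21 − 17 = 4 days off Kitchen → Kitchen becomes 1 day, finish becomes 17.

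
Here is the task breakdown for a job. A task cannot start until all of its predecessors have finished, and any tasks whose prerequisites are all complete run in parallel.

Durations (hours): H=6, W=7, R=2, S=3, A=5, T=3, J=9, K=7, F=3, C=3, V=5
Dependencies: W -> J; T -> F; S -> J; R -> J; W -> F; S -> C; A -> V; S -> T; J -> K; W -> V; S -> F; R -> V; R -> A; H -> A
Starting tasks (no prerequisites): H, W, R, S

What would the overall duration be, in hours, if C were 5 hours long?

23

Baseline: W→J→K = 7+9+7 = 23 → 23 hours.
The longest path through C is only 6 hours, so C has float 17.
No other chain overtakes it, so the finish is 23 hours.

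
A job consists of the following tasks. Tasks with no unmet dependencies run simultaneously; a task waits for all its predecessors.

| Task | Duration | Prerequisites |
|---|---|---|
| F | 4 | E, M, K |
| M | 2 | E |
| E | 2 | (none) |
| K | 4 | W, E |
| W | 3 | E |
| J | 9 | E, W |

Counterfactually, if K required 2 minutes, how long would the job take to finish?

Actual critical path: E→W→J = 2+3+9 = 14 ⇒ 14 minutes.
The longest path through K is only 13 minutes, so K has float 1.
No other chain overtakes it, so the finish is 14 minutes.

14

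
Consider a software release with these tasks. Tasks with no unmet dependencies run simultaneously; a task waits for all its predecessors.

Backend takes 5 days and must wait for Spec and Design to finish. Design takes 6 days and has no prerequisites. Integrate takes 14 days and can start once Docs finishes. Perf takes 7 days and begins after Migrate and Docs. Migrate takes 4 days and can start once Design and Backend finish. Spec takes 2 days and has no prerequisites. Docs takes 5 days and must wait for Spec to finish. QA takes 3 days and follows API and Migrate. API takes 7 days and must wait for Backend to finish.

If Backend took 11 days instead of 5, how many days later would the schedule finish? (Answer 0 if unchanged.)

6

Actual critical path: Design→Backend→Migrate→Perf = 6+5+4+7 = 22 ⇒ 22 days.
Backend lies on that path, so at 11 days the path becomes 28 days.
No other chain overtakes it, so the finish is 28 days.
Change in finish: 28 − 22 = +6 days.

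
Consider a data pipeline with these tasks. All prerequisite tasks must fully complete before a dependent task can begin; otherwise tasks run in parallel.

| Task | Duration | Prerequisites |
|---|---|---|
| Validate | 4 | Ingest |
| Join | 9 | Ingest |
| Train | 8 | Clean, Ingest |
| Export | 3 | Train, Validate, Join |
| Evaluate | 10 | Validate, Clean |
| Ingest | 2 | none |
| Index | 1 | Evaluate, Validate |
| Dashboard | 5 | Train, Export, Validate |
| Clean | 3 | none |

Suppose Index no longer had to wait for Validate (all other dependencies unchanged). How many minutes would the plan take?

19

With the dependency in place, Ingest→Join→Export→Dashboard = 2+9+3+5 = 19 sets the finish at 19 minutes.
Dropping Validate→Index doesn't change Index's earliest start (16); another predecessor still binds.
The longest chain is now Ingest→Join→Export→Dashboard = 2+9+3+5 = 19, so the plan takes 19 minutes.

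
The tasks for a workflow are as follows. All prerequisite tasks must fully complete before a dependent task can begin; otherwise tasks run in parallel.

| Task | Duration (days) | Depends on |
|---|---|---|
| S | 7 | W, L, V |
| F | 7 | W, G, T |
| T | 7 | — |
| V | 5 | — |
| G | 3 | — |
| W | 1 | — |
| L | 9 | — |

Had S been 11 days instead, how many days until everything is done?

20

Actual critical path: L→S = 9+7 = 16 ⇒ 16 days.
S lies on that path, so at 11 days the path becomes 20 days.
No other chain overtakes it, so the finish is 20 days.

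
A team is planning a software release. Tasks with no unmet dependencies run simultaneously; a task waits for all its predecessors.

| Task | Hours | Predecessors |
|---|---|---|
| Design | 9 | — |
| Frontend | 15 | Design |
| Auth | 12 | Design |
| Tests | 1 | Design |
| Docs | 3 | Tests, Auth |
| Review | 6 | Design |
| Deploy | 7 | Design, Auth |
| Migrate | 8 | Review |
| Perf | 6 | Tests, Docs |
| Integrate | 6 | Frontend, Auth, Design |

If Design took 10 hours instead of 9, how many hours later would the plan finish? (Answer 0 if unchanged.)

As given, the longest chain is Design→Frontend→Integrate = 9+15+6 = 30, so the finish is 30 hours.
Design lies on that path, so at 10 hours the path becomes 31 hours.
That remains the longest chain; total 31 hours.
Change in finish: 31 − 30 = +1 hours.

1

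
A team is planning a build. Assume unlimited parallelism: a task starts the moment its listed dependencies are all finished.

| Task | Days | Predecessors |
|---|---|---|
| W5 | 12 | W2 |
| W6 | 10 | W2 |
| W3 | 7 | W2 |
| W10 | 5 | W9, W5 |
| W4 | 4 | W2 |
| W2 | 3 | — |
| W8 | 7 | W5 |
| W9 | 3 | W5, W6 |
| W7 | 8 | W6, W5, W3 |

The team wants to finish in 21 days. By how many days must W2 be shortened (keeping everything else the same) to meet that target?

Current finish: 23 days; target: 21.
W2 is on every critical path, so each day cut from W2 cuts the finish by one (this holds down to a finish of 21).
Need 23 − 21 = 2 days off W2 → W2 becomes 1 day, finish becomes 21.

2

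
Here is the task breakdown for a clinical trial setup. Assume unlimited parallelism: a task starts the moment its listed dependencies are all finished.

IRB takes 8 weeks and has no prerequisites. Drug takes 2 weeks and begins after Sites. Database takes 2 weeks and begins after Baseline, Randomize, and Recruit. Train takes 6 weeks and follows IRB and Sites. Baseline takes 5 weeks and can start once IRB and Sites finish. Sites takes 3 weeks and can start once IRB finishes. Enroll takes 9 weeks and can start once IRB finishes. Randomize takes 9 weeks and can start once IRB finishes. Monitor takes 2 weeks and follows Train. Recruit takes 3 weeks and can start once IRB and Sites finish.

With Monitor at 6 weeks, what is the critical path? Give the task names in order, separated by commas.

IRB, Sites, Train, Monitor

Critical path before the change: IRB→Sites→Train→Monitor = 8+3+6+2 = 19 giving 19 weeks.
Monitor lies on that path, so at 6 weeks the path becomes 23 weeks.
The critical path is still IRB→Sites→Train→Monitor; finish is now 23 weeks.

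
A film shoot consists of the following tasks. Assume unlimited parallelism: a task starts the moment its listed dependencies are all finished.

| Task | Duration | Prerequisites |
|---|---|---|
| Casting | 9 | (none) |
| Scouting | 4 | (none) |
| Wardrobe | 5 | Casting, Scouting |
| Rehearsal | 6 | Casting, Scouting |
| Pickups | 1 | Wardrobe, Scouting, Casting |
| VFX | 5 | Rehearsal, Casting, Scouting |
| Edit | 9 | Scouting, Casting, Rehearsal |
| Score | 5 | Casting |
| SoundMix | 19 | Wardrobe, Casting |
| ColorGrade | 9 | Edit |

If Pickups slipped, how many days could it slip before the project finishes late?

18

The longest chain is Casting→Wardrobe→SoundMix = 9+5+19 = 33; overall finish 33 days.
The longest chain containing Pickups totals 15 days.
So Pickups can slip 33 − 15 = 18 days.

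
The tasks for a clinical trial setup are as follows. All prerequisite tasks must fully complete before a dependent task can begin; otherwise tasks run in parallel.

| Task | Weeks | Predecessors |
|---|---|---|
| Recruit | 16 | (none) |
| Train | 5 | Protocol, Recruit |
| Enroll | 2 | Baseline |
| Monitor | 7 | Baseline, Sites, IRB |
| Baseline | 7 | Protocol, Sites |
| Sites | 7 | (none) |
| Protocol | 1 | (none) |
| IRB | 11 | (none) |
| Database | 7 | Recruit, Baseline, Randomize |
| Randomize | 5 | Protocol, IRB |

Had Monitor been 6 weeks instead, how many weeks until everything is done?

23

Actual critical path: IRB→Randomize→Database = 11+5+7 = 23 ⇒ 23 weeks.
The longest path through Monitor is only 21 weeks, so Monitor has float 2.
The critical path is still IRB→Randomize→Database; finish is now 23 weeks.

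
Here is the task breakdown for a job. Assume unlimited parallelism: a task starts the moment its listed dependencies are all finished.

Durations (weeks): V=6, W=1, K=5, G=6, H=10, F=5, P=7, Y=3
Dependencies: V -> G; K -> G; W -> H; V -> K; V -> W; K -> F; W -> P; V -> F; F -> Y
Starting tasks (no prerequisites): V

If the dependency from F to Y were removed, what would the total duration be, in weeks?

17

Original critical path: V→K→F→Y = 6+5+5+3 = 19 ⇒ 19 weeks.
Without F→Y, Y's earliest start moves from 16 to 0.
New critical path: V→W→H = 6+1+10 = 17 ⇒ 17 weeks.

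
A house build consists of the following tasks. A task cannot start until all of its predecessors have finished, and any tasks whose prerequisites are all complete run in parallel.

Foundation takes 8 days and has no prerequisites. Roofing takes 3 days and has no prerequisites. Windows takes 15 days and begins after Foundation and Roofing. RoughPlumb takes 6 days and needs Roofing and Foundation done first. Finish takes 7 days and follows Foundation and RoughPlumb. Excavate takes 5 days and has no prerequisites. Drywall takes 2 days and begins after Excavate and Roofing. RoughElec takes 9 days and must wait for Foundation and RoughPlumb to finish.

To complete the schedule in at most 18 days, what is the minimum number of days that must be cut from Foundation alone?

Current finish: 23 days; target: 18.
Foundation is on every critical path, so each day cut from Foundation cuts the finish by one (this holds down to a finish of 18).
Need 23 − 18 = 5 days off Foundation → Foundation becomes 3 days, finish becomes 18.

5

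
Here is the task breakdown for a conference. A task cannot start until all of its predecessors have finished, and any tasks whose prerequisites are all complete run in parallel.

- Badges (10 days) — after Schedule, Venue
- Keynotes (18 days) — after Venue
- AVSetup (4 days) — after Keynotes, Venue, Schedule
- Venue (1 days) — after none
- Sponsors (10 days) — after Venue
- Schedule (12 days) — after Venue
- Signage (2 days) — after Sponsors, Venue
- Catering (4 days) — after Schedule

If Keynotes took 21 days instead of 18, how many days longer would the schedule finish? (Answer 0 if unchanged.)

Critical path before the change: Venue→Keynotes→AVSetup = 1+18+4 = 23 giving 23 days.
Keynotes lies on that path, so at 21 days the path becomes 26 days.
The critical path is still Venue→Keynotes→AVSetup; finish is now 26 days.
Change in finish: 26 − 23 = +3 days.

3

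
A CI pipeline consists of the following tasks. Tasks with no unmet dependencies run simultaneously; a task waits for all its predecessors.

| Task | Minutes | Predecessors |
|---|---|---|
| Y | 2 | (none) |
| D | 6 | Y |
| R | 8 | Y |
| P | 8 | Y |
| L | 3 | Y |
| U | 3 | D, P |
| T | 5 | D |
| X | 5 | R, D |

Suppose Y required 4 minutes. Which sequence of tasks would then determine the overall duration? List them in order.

Y, R, X

Baseline: Y→R→X = 2+8+5 = 15 → 15 minutes.
Y is on the critical path; changing it to 4 makes that path 17 minutes.
No other chain overtakes it, so the finish is 17 minutes.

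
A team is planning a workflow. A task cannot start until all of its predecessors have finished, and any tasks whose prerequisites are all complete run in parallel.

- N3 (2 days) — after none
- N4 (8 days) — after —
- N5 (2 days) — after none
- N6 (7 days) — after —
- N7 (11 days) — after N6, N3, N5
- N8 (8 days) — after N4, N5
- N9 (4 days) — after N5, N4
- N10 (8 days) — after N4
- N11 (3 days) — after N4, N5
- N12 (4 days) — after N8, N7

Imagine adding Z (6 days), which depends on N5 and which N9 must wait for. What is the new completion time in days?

Originally the workflow takes 22 days.
With Z inserted, N9 now waits for max(N5, N4, Z).
New critical path: N6→N7→N12 = 7+11+4 = 22 ⇒ 22 days.

22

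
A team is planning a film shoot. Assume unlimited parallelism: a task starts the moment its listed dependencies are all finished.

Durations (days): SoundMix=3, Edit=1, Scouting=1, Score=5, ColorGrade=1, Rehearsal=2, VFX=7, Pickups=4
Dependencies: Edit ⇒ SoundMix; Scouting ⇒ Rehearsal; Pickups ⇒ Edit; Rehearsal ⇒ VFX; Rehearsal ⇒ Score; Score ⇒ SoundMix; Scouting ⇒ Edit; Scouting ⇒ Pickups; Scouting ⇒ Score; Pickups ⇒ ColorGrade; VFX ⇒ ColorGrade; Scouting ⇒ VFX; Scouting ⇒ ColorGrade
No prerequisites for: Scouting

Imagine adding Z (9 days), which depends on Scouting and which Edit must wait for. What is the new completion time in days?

14

Originally the project takes 11 days.
With Z inserted, Edit now waits for max(Scouting, Pickups, Z).
New critical path: Scouting→Z→Edit→SoundMix = 1+9+1+3 = 14 ⇒ 14 days.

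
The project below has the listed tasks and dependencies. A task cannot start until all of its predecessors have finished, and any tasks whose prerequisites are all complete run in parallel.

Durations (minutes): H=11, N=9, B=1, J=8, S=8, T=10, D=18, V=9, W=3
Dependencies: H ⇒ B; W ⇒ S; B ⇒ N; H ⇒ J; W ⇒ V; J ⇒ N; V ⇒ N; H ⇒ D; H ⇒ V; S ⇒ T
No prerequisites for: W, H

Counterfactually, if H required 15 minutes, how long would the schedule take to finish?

Actual critical path: H→V→N = 11+9+9 = 29 ⇒ 29 minutes.
Since H is critical, the +4 change carries straight to that chain (now 33 minutes).
The critical path is still H→V→N; finish is now 33 minutes.

33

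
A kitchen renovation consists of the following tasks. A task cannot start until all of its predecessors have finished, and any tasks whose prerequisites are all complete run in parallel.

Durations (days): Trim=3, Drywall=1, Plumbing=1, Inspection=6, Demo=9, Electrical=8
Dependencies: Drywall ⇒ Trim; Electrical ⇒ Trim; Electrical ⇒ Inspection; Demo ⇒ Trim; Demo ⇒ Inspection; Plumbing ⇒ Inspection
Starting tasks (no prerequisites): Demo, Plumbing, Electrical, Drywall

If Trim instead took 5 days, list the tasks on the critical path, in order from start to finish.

Demo, Inspection

Baseline: Demo→Inspection = 9+6 = 15 → 15 days.
Trim is off the critical path — its longest chain is 12 days, giving 3 of slack.
The critical path is still Demo→Inspection; finish is now 15 days.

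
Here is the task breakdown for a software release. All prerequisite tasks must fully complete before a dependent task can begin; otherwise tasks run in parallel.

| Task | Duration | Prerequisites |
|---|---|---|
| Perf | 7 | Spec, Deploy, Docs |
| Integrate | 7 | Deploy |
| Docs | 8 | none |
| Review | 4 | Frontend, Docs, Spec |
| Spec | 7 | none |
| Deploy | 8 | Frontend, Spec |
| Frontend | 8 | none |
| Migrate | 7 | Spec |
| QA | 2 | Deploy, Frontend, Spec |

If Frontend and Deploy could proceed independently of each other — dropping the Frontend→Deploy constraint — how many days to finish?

22

Original critical path: Frontend→Deploy→Perf = 8+8+7 = 23 ⇒ 23 days.
Without Frontend→Deploy, Deploy's earliest start moves from 8 to 7.
After: Spec→Deploy→Perf = 7+8+7 = 22 → 22 days.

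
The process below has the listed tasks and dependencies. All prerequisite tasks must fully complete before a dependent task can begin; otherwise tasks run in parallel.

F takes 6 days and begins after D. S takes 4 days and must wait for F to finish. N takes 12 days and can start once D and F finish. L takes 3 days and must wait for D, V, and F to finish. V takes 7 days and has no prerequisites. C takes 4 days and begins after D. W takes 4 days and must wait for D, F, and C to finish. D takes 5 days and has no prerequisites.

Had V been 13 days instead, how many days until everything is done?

23

As given, the longest chain is D→F→N = 5+6+12 = 23, so the finish is 23 days.
V is off the critical path — its longest chain is 10 days, giving 13 of slack.
The critical path is still D→F→N; finish is now 23 days.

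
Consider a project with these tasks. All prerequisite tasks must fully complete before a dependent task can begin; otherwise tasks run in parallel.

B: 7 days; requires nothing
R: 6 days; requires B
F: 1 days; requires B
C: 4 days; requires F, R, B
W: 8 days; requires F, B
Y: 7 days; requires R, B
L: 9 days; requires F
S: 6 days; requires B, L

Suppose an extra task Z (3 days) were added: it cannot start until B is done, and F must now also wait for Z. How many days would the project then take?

Originally the project takes 23 days.
With Z inserted, F now waits for max(B, Z).
New critical path: B→Z→F→L→S = 7+3+1+9+6 = 26 ⇒ 26 days.

26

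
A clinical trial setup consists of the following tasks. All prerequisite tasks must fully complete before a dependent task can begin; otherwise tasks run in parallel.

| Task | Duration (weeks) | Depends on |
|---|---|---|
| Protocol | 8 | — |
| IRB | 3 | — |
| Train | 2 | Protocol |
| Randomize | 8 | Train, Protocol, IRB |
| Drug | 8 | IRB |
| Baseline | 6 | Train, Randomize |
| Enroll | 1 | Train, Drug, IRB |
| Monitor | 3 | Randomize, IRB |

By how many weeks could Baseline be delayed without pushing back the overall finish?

0

Protocol→Train→Randomize→Baseline = 8+2+8+6 = 24 sets the makespan at 24 weeks.
The longest chain containing Baseline totals 24 weeks.
So Baseline can slip 24 − 24 = 0 weeks.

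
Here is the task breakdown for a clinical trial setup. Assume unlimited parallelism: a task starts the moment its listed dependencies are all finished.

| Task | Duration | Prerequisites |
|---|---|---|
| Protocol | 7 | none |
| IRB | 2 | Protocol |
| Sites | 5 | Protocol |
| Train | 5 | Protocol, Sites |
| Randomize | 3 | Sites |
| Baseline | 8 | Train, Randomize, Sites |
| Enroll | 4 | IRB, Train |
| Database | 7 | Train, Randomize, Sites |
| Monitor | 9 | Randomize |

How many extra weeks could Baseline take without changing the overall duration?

0

The longest chain is Protocol→Sites→Train→Baseline = 7+5+5+8 = 25; overall finish 25 weeks.
Longest path through Baseline: 25 weeks (earliest finish 25, latest finish 25).
Float = 25 − 25 = 0.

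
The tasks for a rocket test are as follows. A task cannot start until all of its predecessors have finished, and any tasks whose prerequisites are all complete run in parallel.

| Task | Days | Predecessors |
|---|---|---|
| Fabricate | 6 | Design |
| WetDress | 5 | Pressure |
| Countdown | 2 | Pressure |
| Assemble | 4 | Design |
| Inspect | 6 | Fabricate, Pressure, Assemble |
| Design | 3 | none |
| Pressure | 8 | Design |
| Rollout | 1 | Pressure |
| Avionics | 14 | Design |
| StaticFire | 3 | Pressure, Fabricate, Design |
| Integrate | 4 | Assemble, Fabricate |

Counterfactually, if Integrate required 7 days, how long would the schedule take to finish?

Actual critical path: Design→Avionics = 3+14 = 17 ⇒ 17 days.
Integrate is off the critical path — its longest chain is 13 days, giving 4 of slack.
The critical path is still Design→Avionics; finish is now 17 days.

17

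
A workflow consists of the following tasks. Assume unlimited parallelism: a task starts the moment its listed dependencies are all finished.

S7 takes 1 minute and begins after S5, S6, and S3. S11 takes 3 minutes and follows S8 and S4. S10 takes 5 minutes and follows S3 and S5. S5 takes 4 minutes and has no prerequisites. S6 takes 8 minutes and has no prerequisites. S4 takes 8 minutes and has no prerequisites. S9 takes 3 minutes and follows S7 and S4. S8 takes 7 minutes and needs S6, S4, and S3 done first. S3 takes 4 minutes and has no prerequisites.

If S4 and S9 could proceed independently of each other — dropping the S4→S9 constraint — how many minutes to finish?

18

Original critical path: S4→S8→S11 = 8+7+3 = 18 ⇒ 18 minutes.
Dropping S4→S9 doesn't change S9's earliest start (9); another predecessor still binds.
New critical path: S4→S8→S11 = 8+7+3 = 18 ⇒ 18 minutes.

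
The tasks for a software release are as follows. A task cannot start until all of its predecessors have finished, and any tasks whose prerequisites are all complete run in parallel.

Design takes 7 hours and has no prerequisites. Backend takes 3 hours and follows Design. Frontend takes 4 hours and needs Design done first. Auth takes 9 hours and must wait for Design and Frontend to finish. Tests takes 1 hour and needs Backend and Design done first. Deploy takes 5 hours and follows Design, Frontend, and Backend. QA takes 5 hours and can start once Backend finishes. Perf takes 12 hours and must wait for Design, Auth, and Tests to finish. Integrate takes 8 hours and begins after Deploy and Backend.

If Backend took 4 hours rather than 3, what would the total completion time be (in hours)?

32

Actual critical path: Design→Frontend→Auth→Perf = 7+4+9+12 = 32 ⇒ 32 hours.
The longest path through Backend is only 23 hours, so Backend has float 9.
The critical path is still Design→Frontend→Auth→Perf; finish is now 32 hours.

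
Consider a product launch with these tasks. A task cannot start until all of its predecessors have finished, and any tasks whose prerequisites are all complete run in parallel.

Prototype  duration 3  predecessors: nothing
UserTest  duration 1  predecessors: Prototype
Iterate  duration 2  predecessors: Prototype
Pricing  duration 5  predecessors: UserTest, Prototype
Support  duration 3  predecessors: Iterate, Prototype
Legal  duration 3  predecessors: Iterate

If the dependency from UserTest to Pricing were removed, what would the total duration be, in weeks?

With the dependency in place, Prototype→UserTest→Pricing = 3+1+5 = 9 sets the finish at 9 weeks.
Without UserTest→Pricing, Pricing's earliest start moves from 4 to 3.
New critical path: Prototype→Iterate→Support = 3+2+3 = 8 ⇒ 8 weeks.

8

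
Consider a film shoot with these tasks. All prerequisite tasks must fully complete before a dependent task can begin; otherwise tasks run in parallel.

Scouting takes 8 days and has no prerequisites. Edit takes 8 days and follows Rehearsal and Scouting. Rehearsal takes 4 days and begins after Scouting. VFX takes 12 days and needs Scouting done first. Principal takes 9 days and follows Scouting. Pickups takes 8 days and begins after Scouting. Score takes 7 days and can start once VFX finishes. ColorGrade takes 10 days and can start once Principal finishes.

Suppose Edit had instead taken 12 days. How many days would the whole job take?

27

The binding path is Scouting→Principal→ColorGrade = 8+9+10 = 27; finish at 27 days.
Edit is off the critical path — its longest chain is 20 days, giving 7 of slack.
The critical path is still Scouting→Principal→ColorGrade; finish is now 27 days.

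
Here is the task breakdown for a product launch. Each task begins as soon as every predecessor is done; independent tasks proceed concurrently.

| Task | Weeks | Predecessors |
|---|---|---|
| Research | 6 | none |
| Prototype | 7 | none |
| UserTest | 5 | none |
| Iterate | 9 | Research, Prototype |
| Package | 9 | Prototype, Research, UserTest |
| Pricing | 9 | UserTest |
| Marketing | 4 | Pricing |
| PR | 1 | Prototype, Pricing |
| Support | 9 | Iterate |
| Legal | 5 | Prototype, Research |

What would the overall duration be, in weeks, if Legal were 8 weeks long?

Baseline: Prototype→Iterate→Support = 7+9+9 = 25 → 25 weeks.
The longest path through Legal is only 12 weeks, so Legal has float 13.
The critical path is still Prototype→Iterate→Support; finish is now 25 weeks.

25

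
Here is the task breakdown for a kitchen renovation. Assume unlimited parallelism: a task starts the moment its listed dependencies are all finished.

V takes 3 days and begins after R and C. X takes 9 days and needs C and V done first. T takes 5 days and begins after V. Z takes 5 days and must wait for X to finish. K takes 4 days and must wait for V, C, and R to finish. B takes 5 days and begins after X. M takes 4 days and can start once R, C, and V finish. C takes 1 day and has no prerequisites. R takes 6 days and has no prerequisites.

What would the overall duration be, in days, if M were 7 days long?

23

Baseline: R→V→X→B = 6+3+9+5 = 23 → 23 days.
M is off the critical path — its longest chain is 13 days, giving 10 of slack.
That remains the longest chain; total 23 days.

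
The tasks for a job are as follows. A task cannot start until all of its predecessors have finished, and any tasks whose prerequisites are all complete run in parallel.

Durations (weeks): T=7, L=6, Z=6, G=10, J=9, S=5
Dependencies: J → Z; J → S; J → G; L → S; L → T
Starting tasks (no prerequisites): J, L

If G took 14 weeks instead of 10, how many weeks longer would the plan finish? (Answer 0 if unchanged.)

4

Baseline: J→G = 9+10 = 19 → 19 weeks.
Since G is critical, the +4 change carries straight to that chain (now 23 weeks).
The critical path is still J→G; finish is now 23 weeks.
Change in finish: 23 − 19 = +4 weeks.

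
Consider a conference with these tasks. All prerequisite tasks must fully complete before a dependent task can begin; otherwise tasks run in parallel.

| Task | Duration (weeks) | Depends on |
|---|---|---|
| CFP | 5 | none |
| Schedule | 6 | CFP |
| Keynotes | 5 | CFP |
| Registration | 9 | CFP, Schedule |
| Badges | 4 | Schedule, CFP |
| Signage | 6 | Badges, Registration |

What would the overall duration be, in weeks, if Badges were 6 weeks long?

26

As given, the longest chain is CFP→Schedule→Registration→Signage = 5+6+9+6 = 26, so the finish is 26 weeks.
Badges is off the critical path — its longest chain is 21 weeks, giving 5 of slack.
That remains the longest chain; total 26 weeks.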